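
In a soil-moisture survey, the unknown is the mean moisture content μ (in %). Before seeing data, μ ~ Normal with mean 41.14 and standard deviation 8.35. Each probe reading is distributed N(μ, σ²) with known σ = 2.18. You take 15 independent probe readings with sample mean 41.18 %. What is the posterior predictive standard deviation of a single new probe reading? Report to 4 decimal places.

2.2512

For Normal data with known variance σ², a Normal(μ₀, σ₀²) prior on μ is conjugate. Posterior precision = 1/σ₀² + n/σ²; posterior mean is the precision-weighted average of μ₀ and x̄.
σ₀² = 8.35² = 69.7225, σ² = 2.18² = 4.7524; σ² + n·σ₀² = 4.7524 + 15·69.7225 = 1050.5899.
Posterior precision = 1/σ₀² + n/σ² = 1/69.7225 + 15/4.7524 = (σ² + n·σ₀²)/(σ₀²σ²) = 1050.5899/(69.7225·4.7524); posterior variance σₙ² = σ₀²σ²/(σ² + n·σ₀²) = 69.7225·4.7524/1050.5899 = 0.315393.
Predictive variance for one new observation = σₙ² + σ² = 69.7225·4.7524/1050.5899 + 4.7524 = σ²·(σ₀² + 1050.5899)/1050.5899 = 4.7524·1120.3124/1050.5899 = 5.067793; SD = √(4.7524·1120.3124/1050.5899) = 2.2512.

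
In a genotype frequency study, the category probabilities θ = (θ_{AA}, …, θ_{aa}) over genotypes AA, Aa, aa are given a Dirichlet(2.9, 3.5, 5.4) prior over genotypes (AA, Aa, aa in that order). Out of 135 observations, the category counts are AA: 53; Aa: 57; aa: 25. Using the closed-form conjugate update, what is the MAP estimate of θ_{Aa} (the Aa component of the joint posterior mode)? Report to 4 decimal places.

0.4138

The Dirichlet prior is conjugate to the Multinomial likelihood: each posterior αⱼ = prior αⱼ + observed count nⱼ.
Posterior concentration: (55.9, 60.5, 30.4), total = 146.8.
Joint mode component: (α_{Aa}−1)/(Σα−K) = 59.5/143.8 = 0.4138.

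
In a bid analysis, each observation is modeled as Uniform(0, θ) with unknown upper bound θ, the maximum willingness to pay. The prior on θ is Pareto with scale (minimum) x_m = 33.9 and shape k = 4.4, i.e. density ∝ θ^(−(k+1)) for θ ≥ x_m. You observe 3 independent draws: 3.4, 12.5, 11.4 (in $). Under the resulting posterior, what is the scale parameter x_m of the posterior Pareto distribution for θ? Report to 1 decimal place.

A Pareto(scale x_m, shape k) prior on the upper bound θ of Uniform(0, θ) is conjugate: posterior is Pareto(max(x_m, max xᵢ), k + n).
Sample maximum = 12.5; prior scale x_m = 33.9 → posterior scale = max = 33.9.
Posterior shape = 4.4 + 3 = 7.4.
Posterior scale x_m = 33.9.

33.9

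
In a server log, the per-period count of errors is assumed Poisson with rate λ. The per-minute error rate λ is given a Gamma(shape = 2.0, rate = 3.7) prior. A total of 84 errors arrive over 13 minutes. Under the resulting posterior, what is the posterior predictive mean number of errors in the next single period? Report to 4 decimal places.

With a Gamma(shape α, rate β) prior, the Poisson likelihood is conjugate: the posterior is Gamma(α + ΣXᵢ, β + n).
Posterior: Gamma(α+S, β+n) = Gamma(2.0+84, 3.7+13) = Gamma(86.0, 16.7).
The predictive distribution for one future period is NegBinom with mean α/β = 5.1497.

5.1497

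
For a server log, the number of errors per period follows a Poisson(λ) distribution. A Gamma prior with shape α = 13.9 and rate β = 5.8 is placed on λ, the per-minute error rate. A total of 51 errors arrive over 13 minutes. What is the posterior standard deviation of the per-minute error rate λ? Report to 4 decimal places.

0.4285

With a Gamma(shape α, rate β) prior, the Poisson likelihood is conjugate: the posterior is Gamma(α + ΣXᵢ, β + n).
Posterior: Gamma(α+S, β+n) = Gamma(13.9+51, 5.8+13) = Gamma(64.9, 18.8).
SD = √α/β = √64.9/18.8 = 0.4285.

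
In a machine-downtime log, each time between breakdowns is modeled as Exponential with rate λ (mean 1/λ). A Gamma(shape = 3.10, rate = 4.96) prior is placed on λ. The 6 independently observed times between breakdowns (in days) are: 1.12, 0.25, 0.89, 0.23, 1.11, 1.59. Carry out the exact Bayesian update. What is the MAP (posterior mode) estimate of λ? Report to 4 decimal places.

0.7980

With a Gamma(shape α, rate β) prior on the exponential rate λ, the posterior after n observations with total T = Σxᵢ is Gamma(α+n, β+T).
Sum of observations T = 5.19 days; n = 6.
Posterior: Gamma(3.10+6, 4.96+5.19) = Gamma(9.10, 10.15).
Mode = (α−1)/β = 0.7980.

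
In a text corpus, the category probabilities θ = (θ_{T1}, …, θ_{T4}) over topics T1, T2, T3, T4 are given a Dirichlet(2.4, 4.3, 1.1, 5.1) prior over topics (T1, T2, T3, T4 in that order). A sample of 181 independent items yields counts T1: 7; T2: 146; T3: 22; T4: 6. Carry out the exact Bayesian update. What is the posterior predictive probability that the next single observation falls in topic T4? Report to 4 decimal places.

The Dirichlet prior is conjugate to the Multinomial likelihood: each posterior αⱼ = prior αⱼ + observed count nⱼ.
Posterior concentration: (9.4, 150.3, 23.1, 11.1), total = 193.9.
P(next = T4 | data) = α_{T4}/Σα = 0.0572.

0.0572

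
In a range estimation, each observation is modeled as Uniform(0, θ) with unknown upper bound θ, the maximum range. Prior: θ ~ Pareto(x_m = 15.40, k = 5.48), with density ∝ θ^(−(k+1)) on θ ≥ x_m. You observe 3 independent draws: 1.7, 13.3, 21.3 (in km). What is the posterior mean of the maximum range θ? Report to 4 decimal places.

24.1476

A Pareto(scale x_m, shape k) prior on the upper bound θ of Uniform(0, θ) is conjugate: posterior is Pareto(max(x_m, max xᵢ), k + n).
Sample maximum = 21.3; prior scale x_m = 15.40 → posterior scale = max = 21.30.
Posterior shape = 5.48 + 3 = 8.48.
E[θ|data] = k·x_m/(k−1) = 8.48·21.30/7.48 = 24.1476.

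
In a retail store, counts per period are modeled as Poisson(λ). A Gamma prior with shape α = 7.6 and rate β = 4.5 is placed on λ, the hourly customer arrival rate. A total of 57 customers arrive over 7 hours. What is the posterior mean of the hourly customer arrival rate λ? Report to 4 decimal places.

With a Gamma(shape α, rate β) prior, the Poisson likelihood is conjugate: the posterior is Gamma(α + ΣXᵢ, β + n).
Posterior: Gamma(α+S, β+n) = Gamma(7.6+57, 4.5+7) = Gamma(64.6, 11.5).
Posterior mean = α/β = 64.6/11.5 = 5.6174.

5.6174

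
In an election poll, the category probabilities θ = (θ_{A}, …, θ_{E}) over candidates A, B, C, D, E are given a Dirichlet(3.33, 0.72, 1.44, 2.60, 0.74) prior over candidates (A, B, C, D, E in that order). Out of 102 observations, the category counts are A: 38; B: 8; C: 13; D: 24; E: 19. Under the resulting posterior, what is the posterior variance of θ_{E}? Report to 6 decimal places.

The Dirichlet prior is conjugate to the Multinomial likelihood: each posterior αⱼ = prior αⱼ + observed count nⱼ.
Posterior concentration: (41.33, 8.72, 14.44, 26.60, 19.74), total = 110.83.
Var[θ_j] = α_j(Σα−α_j)/((Σα)²(Σα+1)) = 19.74·91.09/(110.83²·111.83) = 0.001309.

0.001309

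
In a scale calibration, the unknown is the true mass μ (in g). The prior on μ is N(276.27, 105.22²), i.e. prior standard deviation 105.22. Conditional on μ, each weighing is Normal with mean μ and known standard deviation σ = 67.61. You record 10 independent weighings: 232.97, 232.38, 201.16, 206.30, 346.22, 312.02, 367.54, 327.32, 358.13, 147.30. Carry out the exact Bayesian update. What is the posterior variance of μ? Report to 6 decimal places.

438.986285

For Normal data with known variance σ², a Normal(μ₀, σ₀²) prior on μ is conjugate. Posterior precision = 1/σ₀² + n/σ²; posterior mean is the precision-weighted average of μ₀ and x̄.
σ₀² = 105.22² = 11071.2484, σ² = 67.61² = 4571.1121; σ² + n·σ₀² = 4571.1121 + 10·11071.2484 = 115283.5961.
Posterior precision = 1/σ₀² + n/σ² = 1/11071.2484 + 10/4571.1121 = (σ² + n·σ₀²)/(σ₀²σ²) = 115283.5961/(11071.2484·4571.1121); posterior variance σₙ² = σ₀²σ²/(σ² + n·σ₀²) = 11071.2484·4571.1121/115283.5961 = 438.986285.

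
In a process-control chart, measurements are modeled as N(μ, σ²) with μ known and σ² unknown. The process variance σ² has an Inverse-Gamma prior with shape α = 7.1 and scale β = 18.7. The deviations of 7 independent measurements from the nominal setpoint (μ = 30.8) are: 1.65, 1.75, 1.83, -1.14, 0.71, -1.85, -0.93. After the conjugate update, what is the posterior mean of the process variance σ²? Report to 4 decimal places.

2.7409

With known mean μ and an Inverse-Gamma(α, β) prior on σ², the Normal likelihood is conjugate: posterior is Inv-Gamma(α + n/2, β + Σ(xᵢ−μ)²/2).
Σ(xᵢ−μ)² = (1.65)² + (1.75)² + (1.83)² + (-1.14)² + (0.71)² + (-1.85)² + (-0.93)² = 15.2250.
Posterior: Inv-Gamma(7.1 + 7/2, 18.7 + 15.2250/2) = Inv-Gamma(10.60, 26.31250).
E[σ²|data] = β/(α−1) = 26.31250/9.60 = 2.7409.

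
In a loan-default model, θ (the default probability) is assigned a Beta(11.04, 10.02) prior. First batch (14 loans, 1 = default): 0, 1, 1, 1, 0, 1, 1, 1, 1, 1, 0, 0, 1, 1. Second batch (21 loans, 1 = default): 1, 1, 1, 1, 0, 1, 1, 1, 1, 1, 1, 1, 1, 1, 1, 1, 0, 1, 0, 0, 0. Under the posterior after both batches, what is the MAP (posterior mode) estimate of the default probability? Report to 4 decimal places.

0.6667

The Beta prior is conjugate to a Binomial/Bernoulli likelihood; the update adds successes to α and failures to β.
After batch 1: Beta(11.04+10, 10.02+4) = Beta(21.04, 14.02).
After batch 2: Beta(21.04+16, 14.02+5) = Beta(37.04, 19.02).
Mode of Beta(a,b) for a,b>1 is (a−1)/(a+b−2) = 36.04/54.06 = 0.6667.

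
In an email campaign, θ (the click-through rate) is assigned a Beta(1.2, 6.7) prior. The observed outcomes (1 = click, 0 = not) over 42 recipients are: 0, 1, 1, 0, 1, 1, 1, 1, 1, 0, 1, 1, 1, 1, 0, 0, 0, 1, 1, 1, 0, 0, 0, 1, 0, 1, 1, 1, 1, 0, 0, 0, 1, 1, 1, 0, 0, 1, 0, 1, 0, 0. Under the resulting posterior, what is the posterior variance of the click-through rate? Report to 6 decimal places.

0.004911

The Beta prior is conjugate to a Binomial/Bernoulli likelihood; the update adds successes to α and failures to β.
Posterior: Beta(α+k, β+n−k) = Beta(1.2+24, 6.7+18) = Beta(25.2, 24.7).
Var = αβ/((α+β)²(α+β+1)) = 25.2·24.7/(49.9²·50.9) = 0.004911.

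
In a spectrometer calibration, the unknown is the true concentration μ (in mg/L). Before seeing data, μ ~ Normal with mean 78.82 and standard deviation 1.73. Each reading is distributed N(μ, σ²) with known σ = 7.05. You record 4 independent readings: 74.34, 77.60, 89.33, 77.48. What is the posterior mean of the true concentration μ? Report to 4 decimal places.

78.9884

For Normal data with known variance σ², a Normal(μ₀, σ₀²) prior on μ is conjugate. Posterior precision = 1/σ₀² + n/σ²; posterior mean is the precision-weighted average of μ₀ and x̄.
Σxᵢ = 74.34 + 77.60 + 89.33 + 77.48 = 318.75, so n·x̄ = 318.75.
σ₀² = 1.73² = 2.9929, σ² = 7.05² = 49.7025; σ² + n·σ₀² = 49.7025 + 4·2.9929 = 61.6741.
Posterior mean = (μ₀/σ₀² + n·x̄/σ²)/(1/σ₀² + n/σ²) = (σ²·μ₀ + σ₀²·n·x̄)/(σ² + n·σ₀²) = (49.7025·78.82 + 2.9929·318.75)/61.6741 = 4871.537925/61.6741 = 78.9884.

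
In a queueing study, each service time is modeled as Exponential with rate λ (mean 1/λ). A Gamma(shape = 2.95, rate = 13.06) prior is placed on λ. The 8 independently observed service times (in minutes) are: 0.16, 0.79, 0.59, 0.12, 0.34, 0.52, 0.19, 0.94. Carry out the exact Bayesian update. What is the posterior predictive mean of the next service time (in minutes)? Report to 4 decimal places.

With a Gamma(shape α, rate β) prior on the exponential rate λ, the posterior after n observations with total T = Σxᵢ is Gamma(α+n, β+T).
Sum of observations T = 3.65 minutes; n = 8.
Posterior: Gamma(2.95+8, 13.06+3.65) = Gamma(10.95, 16.71).
The predictive distribution for the next observation is Lomax; its mean is β/(α−1) = 16.71/9.95 = 1.6794.

1.6794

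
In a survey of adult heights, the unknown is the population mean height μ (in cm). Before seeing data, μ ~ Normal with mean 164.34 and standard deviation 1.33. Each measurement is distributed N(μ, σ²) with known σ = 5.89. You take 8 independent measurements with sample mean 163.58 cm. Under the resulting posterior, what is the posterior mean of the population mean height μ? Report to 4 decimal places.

164.1198

For Normal data with known variance σ², a Normal(μ₀, σ₀²) prior on μ is conjugate. Posterior precision = 1/σ₀² + n/σ²; posterior mean is the precision-weighted average of μ₀ and x̄.
n·x̄ = 8·163.58 = 1308.64.
σ₀² = 1.33² = 1.7689, σ² = 5.89² = 34.6921; σ² + n·σ₀² = 34.6921 + 8·1.7689 = 48.8433.
Posterior mean = (μ₀/σ₀² + n·x̄/σ²)/(1/σ₀² + n/σ²) = (σ²·μ₀ + σ₀²·n·x̄)/(σ² + n·σ₀²) = (34.6921·164.34 + 1.7689·1308.64)/48.8433 = 8016.15301/48.8433 = 164.1198.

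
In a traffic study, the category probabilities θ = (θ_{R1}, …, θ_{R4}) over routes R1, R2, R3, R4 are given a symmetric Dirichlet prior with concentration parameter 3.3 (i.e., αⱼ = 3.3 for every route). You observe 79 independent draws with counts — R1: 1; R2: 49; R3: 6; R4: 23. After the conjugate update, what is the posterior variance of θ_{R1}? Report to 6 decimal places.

The Dirichlet prior is conjugate to the Multinomial likelihood: each posterior αⱼ = prior αⱼ + observed count nⱼ.
Posterior concentration: (4.3, 52.3, 9.3, 26.3), total = 92.2.
Var[θ_j] = α_j(Σα−α_j)/((Σα)²(Σα+1)) = 4.3·87.9/(92.2²·93.2) = 0.000477.

0.000477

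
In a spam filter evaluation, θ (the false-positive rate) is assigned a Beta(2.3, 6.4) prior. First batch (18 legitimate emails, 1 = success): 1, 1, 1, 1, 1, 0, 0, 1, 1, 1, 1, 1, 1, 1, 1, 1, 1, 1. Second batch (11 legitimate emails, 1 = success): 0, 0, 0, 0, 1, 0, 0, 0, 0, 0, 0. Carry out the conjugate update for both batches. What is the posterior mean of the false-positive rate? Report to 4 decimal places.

The Beta prior is conjugate to a Binomial/Bernoulli likelihood; the update adds successes to α and failures to β.
After batch 1: Beta(2.3+16, 6.4+2) = Beta(18.3, 8.4).
After batch 2: Beta(18.3+1, 8.4+10) = Beta(19.3, 18.4).
Posterior mean = α/(α+β) = 19.3/37.7 = 0.5119.

0.5119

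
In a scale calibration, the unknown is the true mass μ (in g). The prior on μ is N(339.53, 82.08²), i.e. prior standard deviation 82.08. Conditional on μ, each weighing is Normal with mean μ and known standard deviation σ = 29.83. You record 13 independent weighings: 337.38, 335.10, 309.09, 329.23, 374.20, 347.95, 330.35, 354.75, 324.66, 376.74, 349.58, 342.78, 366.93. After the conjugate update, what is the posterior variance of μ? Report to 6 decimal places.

67.759944

For Normal data with known variance σ², a Normal(μ₀, σ₀²) prior on μ is conjugate. Posterior precision = 1/σ₀² + n/σ²; posterior mean is the precision-weighted average of μ₀ and x̄.
σ₀² = 82.08² = 6737.1264, σ² = 29.83² = 889.8289; σ² + n·σ₀² = 889.8289 + 13·6737.1264 = 88472.4721.
Posterior precision = 1/σ₀² + n/σ² = 1/6737.1264 + 13/889.8289 = (σ² + n·σ₀²)/(σ₀²σ²) = 88472.4721/(6737.1264·889.8289); posterior variance σₙ² = σ₀²σ²/(σ² + n·σ₀²) = 6737.1264·889.8289/88472.4721 = 67.759944.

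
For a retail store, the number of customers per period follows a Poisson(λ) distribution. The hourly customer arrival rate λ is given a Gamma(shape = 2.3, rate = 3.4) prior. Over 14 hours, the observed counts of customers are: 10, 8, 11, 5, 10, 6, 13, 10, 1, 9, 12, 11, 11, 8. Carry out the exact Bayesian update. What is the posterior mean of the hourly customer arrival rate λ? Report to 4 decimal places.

With a Gamma(shape α, rate β) prior, the Poisson likelihood is conjugate: the posterior is Gamma(α + ΣXᵢ, β + n).
Sum of counts S = 125 over n = 14 hours.
Posterior: Gamma(α+S, β+n) = Gamma(2.3+125, 3.4+14) = Gamma(127.3, 17.4).
Posterior mean = α/β = 127.3/17.4 = 7.3161.

7.3161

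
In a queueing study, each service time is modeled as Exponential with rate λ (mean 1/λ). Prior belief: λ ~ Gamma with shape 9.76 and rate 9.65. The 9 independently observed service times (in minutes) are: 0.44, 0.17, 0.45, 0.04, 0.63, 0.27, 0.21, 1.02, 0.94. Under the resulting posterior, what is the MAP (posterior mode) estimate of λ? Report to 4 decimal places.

1.2851

With a Gamma(shape α, rate β) prior on the exponential rate λ, the posterior after n observations with total T = Σxᵢ is Gamma(α+n, β+T).
Sum of observations T = 4.17 minutes; n = 9.
Posterior: Gamma(9.76+9, 9.65+4.17) = Gamma(18.76, 13.82).
Mode = (α−1)/β = 1.2851.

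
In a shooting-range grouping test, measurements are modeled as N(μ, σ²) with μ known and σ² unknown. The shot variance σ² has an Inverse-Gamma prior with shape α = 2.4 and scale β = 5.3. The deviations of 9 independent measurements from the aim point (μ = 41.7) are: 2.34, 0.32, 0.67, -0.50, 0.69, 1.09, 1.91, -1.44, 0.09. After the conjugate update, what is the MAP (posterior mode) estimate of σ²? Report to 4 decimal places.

With known mean μ and an Inverse-Gamma(α, β) prior on σ², the Normal likelihood is conjugate: posterior is Inv-Gamma(α + n/2, β + Σ(xᵢ−μ)²/2).
Σ(xᵢ−μ)² = (2.34)² + (0.32)² + (0.67)² + (-0.50)² + (0.69)² + (1.09)² + (1.91)² + (-1.44)² + (0.09)² = 13.6709.
Posterior: Inv-Gamma(2.4 + 9/2, 5.3 + 13.6709/2) = Inv-Gamma(6.90, 12.13545).
Mode = β/(α+1) = 12.13545/7.90 = 1.5361.

1.5361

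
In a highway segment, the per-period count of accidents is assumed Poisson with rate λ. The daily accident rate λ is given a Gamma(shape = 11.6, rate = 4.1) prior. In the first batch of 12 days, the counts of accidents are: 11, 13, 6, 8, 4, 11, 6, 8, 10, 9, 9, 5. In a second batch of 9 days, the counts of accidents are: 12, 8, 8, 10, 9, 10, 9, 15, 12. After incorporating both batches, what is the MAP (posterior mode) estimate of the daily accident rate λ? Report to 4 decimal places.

8.1116

With a Gamma(shape α, rate β) prior, the Poisson likelihood is conjugate: the posterior is Gamma(α + ΣXᵢ, β + n).
Batch 1: sum of counts S = 100 over n = 12 days.
After batch 1: Gamma(α+S, β+n) = Gamma(11.6+100, 4.1+12) = Gamma(111.6, 16.1).
Batch 2: sum of counts S = 93 over n = 9 days.
After batch 2: Gamma(α+S, β+n) = Gamma(111.6+93, 16.1+9) = Gamma(204.6, 25.1).
Mode of Gamma(α,β) for α≥1 is (α−1)/β = 203.6/25.1 = 8.1116.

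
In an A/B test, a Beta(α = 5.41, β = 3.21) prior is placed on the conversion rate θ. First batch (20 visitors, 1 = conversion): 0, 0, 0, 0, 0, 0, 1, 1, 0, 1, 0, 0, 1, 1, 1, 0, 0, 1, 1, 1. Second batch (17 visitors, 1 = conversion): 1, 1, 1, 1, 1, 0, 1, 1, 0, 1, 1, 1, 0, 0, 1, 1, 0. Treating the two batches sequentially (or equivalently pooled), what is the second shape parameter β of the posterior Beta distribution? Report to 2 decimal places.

19.21

The Beta prior is conjugate to a Binomial/Bernoulli likelihood; the update adds successes to α and failures to β.
After batch 1: Beta(5.41+9, 3.21+11) = Beta(14.41, 14.21).
After batch 2: Beta(14.41+12, 14.21+5) = Beta(26.41, 19.21).
Posterior β = 19.21.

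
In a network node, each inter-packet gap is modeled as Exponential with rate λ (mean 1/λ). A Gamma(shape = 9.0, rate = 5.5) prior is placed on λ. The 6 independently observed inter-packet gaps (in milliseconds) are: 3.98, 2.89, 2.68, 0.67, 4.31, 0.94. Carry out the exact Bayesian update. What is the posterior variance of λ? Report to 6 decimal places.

With a Gamma(shape α, rate β) prior on the exponential rate λ, the posterior after n observations with total T = Σxᵢ is Gamma(α+n, β+T).
Sum of observations T = 15.47 milliseconds; n = 6.
Posterior: Gamma(9.0+6, 5.5+15.47) = Gamma(15.0, 20.97).
Var = α/β² = 0.034111.

0.034111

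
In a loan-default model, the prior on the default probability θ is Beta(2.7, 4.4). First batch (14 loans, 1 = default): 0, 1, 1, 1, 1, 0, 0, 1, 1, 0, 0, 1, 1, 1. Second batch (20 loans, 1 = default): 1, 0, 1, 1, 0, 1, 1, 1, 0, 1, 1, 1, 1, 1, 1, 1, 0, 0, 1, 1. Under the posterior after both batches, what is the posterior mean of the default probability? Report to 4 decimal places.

The Beta prior is conjugate to a Binomial/Bernoulli likelihood; the update adds successes to α and failures to β.
After batch 1: Beta(2.7+9, 4.4+5) = Beta(11.7, 9.4).
After batch 2: Beta(11.7+15, 9.4+5) = Beta(26.7, 14.4).
Posterior mean = α/(α+β) = 26.7/41.1 = 0.6496.

0.6496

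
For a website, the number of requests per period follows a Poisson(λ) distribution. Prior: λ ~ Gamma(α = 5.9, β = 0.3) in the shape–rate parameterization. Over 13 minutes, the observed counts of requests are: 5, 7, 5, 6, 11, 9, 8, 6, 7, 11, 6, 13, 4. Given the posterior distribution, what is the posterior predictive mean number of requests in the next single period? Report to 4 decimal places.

With a Gamma(shape α, rate β) prior, the Poisson likelihood is conjugate: the posterior is Gamma(α + ΣXᵢ, β + n).
Sum of counts S = 98 over n = 13 minutes.
Posterior: Gamma(α+S, β+n) = Gamma(5.9+98, 0.3+13) = Gamma(103.9, 13.3).
The predictive distribution for one future period is NegBinom with mean α/β = 7.8120.

7.8120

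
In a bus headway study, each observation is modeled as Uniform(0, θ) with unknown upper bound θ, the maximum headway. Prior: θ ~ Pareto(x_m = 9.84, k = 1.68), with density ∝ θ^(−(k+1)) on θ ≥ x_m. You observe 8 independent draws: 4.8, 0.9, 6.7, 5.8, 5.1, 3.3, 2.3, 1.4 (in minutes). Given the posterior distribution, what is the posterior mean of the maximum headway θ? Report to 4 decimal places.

A Pareto(scale x_m, shape k) prior on the upper bound θ of Uniform(0, θ) is conjugate: posterior is Pareto(max(x_m, max xᵢ), k + n).
Sample maximum = 6.7; prior scale x_m = 9.84 → posterior scale = max = 9.84.
Posterior shape = 1.68 + 8 = 9.68.
E[θ|data] = k·x_m/(k−1) = 9.68·9.84/8.68 = 10.9736.

10.9736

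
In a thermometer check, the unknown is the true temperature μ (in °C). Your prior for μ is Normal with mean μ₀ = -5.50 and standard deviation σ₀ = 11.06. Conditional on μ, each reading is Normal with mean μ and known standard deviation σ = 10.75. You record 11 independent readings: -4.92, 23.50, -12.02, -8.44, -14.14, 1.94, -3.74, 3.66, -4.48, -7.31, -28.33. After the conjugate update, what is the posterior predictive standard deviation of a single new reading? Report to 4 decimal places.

For Normal data with known variance σ², a Normal(μ₀, σ₀²) prior on μ is conjugate. Posterior precision = 1/σ₀² + n/σ²; posterior mean is the precision-weighted average of μ₀ and x̄.
σ₀² = 11.06² = 122.3236, σ² = 10.75² = 115.5625; σ² + n·σ₀² = 115.5625 + 11·122.3236 = 1461.1221.
Posterior precision = 1/σ₀² + n/σ² = 1/122.3236 + 11/115.5625 = (σ² + n·σ₀²)/(σ₀²σ²) = 1461.1221/(122.3236·115.5625); posterior variance σₙ² = σ₀²σ²/(σ² + n·σ₀²) = 122.3236·115.5625/1461.1221 = 9.674771.
Predictive variance for one new observation = σₙ² + σ² = 122.3236·115.5625/1461.1221 + 115.5625 = σ²·(σ₀² + 1461.1221)/1461.1221 = 115.5625·1583.4457/1461.1221 = 125.237271; SD = √(115.5625·1583.4457/1461.1221) = 11.1909.

11.1909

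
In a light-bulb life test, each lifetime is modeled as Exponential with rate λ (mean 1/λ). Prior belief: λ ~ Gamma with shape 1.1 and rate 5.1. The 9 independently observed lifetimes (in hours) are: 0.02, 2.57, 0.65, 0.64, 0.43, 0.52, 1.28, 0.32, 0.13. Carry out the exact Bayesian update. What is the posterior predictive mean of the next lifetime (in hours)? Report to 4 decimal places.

1.2813

With a Gamma(shape α, rate β) prior on the exponential rate λ, the posterior after n observations with total T = Σxᵢ is Gamma(α+n, β+T).
Sum of observations T = 6.56 hours; n = 9.
Posterior: Gamma(1.1+9, 5.1+6.56) = Gamma(10.1, 11.66).
The predictive distribution for the next observation is Lomax; its mean is β/(α−1) = 11.66/9.1 = 1.2813.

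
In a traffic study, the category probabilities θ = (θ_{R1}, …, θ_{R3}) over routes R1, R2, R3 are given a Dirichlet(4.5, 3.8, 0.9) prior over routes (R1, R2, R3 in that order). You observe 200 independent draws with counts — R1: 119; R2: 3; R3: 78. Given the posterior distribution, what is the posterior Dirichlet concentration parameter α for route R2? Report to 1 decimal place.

The Dirichlet prior is conjugate to the Multinomial likelihood: each posterior αⱼ = prior αⱼ + observed count nⱼ.
Posterior concentration: (123.5, 6.8, 78.9), total = 209.2.
α_{R2} = 3.8 + 3 = 6.8.

6.8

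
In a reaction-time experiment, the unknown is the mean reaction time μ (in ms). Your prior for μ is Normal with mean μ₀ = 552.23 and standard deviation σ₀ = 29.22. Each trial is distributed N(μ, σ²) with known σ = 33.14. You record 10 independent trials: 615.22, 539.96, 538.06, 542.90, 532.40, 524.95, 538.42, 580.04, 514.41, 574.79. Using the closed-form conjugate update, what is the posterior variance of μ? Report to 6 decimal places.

For Normal data with known variance σ², a Normal(μ₀, σ₀²) prior on μ is conjugate. Posterior precision = 1/σ₀² + n/σ²; posterior mean is the precision-weighted average of μ₀ and x̄.
σ₀² = 29.22² = 853.8084, σ² = 33.14² = 1098.2596; σ² + n·σ₀² = 1098.2596 + 10·853.8084 = 9636.3436.
Posterior precision = 1/σ₀² + n/σ² = 1/853.8084 + 10/1098.2596 = (σ² + n·σ₀²)/(σ₀²σ²) = 9636.3436/(853.8084·1098.2596); posterior variance σₙ² = σ₀²σ²/(σ² + n·σ₀²) = 853.8084·1098.2596/9636.3436 = 97.309032.

97.309032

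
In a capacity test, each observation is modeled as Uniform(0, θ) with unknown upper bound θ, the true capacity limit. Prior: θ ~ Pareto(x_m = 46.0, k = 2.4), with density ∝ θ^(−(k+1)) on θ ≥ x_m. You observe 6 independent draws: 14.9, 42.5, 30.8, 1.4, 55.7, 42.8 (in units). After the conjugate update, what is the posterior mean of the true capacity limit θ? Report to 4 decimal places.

63.2270

A Pareto(scale x_m, shape k) prior on the upper bound θ of Uniform(0, θ) is conjugate: posterior is Pareto(max(x_m, max xᵢ), k + n).
Sample maximum = 55.7; prior scale x_m = 46.0 → posterior scale = max = 55.7.
Posterior shape = 2.4 + 6 = 8.4.
E[θ|data] = k·x_m/(k−1) = 8.4·55.7/7.4 = 63.2270.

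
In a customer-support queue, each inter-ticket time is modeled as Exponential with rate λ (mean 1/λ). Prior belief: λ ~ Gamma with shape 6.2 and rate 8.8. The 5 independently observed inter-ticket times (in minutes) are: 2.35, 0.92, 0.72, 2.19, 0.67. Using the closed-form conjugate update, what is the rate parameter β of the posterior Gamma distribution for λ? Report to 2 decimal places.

With a Gamma(shape α, rate β) prior on the exponential rate λ, the posterior after n observations with total T = Σxᵢ is Gamma(α+n, β+T).
Sum of observations T = 6.85 minutes; n = 5.
Posterior: Gamma(6.2+5, 8.8+6.85) = Gamma(11.2, 15.65).
Posterior β = 15.65.

15.65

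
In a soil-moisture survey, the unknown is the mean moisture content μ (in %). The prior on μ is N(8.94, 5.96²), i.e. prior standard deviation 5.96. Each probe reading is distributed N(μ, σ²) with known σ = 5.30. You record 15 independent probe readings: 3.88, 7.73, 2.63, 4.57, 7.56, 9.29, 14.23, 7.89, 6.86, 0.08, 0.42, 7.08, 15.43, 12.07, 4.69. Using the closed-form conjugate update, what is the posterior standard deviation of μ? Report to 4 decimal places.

For Normal data with known variance σ², a Normal(μ₀, σ₀²) prior on μ is conjugate. Posterior precision = 1/σ₀² + n/σ²; posterior mean is the precision-weighted average of μ₀ and x̄.
σ₀² = 5.96² = 35.5216, σ² = 5.30² = 28.09; σ² + n·σ₀² = 28.09 + 15·35.5216 = 560.914.
Posterior precision = 1/σ₀² + n/σ² = 1/35.5216 + 15/28.09 = (σ² + n·σ₀²)/(σ₀²σ²) = 560.914/(35.5216·28.09); posterior variance σₙ² = σ₀²σ²/(σ² + n·σ₀²) = 35.5216·28.09/560.914 = 1.778885.
Posterior SD = √σₙ² = √(35.5216·28.09/560.914) = 1.3337.

1.3337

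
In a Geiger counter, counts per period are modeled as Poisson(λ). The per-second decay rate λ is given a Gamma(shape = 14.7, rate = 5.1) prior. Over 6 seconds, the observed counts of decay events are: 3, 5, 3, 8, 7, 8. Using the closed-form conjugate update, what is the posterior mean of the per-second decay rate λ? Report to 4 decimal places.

4.3874

With a Gamma(shape α, rate β) prior, the Poisson likelihood is conjugate: the posterior is Gamma(α + ΣXᵢ, β + n).
Sum of counts S = 34 over n = 6 seconds.
Posterior: Gamma(α+S, β+n) = Gamma(14.7+34, 5.1+6) = Gamma(48.7, 11.1).
Posterior mean = α/β = 48.7/11.1 = 4.3874.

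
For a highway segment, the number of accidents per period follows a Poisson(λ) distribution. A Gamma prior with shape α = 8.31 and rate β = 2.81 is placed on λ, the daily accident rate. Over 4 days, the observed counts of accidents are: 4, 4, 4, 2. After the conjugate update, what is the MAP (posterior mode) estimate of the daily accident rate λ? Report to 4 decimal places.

3.1292

With a Gamma(shape α, rate β) prior, the Poisson likelihood is conjugate: the posterior is Gamma(α + ΣXᵢ, β + n).
Sum of counts S = 14 over n = 4 days.
Posterior: Gamma(α+S, β+n) = Gamma(8.31+14, 2.81+4) = Gamma(22.31, 6.81).
Mode of Gamma(α,β) for α≥1 is (α−1)/β = 21.31/6.81 = 3.1292.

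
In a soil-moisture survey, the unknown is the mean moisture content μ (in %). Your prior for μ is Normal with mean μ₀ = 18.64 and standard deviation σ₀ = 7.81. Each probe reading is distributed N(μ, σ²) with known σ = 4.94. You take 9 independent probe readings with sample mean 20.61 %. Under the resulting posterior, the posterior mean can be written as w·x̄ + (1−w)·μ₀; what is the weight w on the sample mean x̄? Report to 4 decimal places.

For Normal data with known variance σ², a Normal(μ₀, σ₀²) prior on μ is conjugate. Posterior precision = 1/σ₀² + n/σ²; posterior mean is the precision-weighted average of μ₀ and x̄.
σ₀² = 7.81² = 60.9961, σ² = 4.94² = 24.4036. Prior precision 1/σ₀² = 1/60.9961; data precision n/σ² = 9/24.4036.
w = (n/σ²)/(1/σ₀² + n/σ²) = n·σ₀²/(σ² + n·σ₀²) = 9·60.9961/(24.4036 + 9·60.9961) = 548.9649/573.3685 = 0.9574.

0.9574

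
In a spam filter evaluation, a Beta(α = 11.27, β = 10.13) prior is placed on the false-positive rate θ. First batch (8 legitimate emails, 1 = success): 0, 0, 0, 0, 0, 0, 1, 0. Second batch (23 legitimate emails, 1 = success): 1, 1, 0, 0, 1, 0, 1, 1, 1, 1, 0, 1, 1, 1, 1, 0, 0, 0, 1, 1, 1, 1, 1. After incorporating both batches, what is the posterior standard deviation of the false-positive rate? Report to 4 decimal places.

The Beta prior is conjugate to a Binomial/Bernoulli likelihood; the update adds successes to α and failures to β.
After batch 1: Beta(11.27+1, 10.13+7) = Beta(12.27, 17.13).
After batch 2: Beta(12.27+16, 17.13+7) = Beta(28.27, 24.13).
Var = αβ/((α+β)²(α+β+1)) = 28.27·24.13/(52.40²·53.40) = 0.00465242; SD = √0.00465242 = 0.0682.

0.0682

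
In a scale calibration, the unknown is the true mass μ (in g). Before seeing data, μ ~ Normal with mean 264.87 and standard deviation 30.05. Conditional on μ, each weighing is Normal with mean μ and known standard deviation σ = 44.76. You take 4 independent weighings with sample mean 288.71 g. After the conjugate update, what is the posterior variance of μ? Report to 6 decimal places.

For Normal data with known variance σ², a Normal(μ₀, σ₀²) prior on μ is conjugate. Posterior precision = 1/σ₀² + n/σ²; posterior mean is the precision-weighted average of μ₀ and x̄.
σ₀² = 30.05² = 903.0025, σ² = 44.76² = 2003.4576; σ² + n·σ₀² = 2003.4576 + 4·903.0025 = 5615.4676.
Posterior precision = 1/σ₀² + n/σ² = 1/903.0025 + 4/2003.4576 = (σ² + n·σ₀²)/(σ₀²σ²) = 5615.4676/(903.0025·2003.4576); posterior variance σₙ² = σ₀²σ²/(σ² + n·σ₀²) = 903.0025·2003.4576/5615.4676 = 322.168580.

322.168580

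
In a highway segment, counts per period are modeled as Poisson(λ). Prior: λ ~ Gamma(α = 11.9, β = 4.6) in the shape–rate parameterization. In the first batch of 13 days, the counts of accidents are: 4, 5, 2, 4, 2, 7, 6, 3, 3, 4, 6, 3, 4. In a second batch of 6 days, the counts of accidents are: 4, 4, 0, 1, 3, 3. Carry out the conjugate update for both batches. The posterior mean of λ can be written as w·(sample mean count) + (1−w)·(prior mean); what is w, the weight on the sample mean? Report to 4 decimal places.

With a Gamma(shape α, rate β) prior, the Poisson likelihood is conjugate: the posterior is Gamma(α + ΣXᵢ, β + n).
Total number of days: n = 13 + 6 = 19.
Posterior mean = (α₀+S)/(β₀+n) = [n/(β₀+n)]·(S/n) + [β₀/(β₀+n)]·(α₀/β₀), so only n and β₀ enter the weight.
Weight on data w = n/(β₀+n) = 19/(4.6+19) = 19/23.6 = 0.8051.

0.8051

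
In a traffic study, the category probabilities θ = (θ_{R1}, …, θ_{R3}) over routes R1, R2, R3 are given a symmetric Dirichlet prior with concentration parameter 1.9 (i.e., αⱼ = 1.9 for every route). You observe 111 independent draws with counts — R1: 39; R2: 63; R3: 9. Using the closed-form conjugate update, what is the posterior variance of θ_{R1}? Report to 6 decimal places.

The Dirichlet prior is conjugate to the Multinomial likelihood: each posterior αⱼ = prior αⱼ + observed count nⱼ.
Posterior concentration: (40.9, 64.9, 10.9), total = 116.7.
Var[θ_j] = α_j(Σα−α_j)/((Σα)²(Σα+1)) = 40.9·75.8/(116.7²·117.7) = 0.001934.

0.001934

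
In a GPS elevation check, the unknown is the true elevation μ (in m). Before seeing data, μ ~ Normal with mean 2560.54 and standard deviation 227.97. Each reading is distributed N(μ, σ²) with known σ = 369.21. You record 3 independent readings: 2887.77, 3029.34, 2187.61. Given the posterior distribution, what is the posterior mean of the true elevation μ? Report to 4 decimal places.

For Normal data with known variance σ², a Normal(μ₀, σ₀²) prior on μ is conjugate. Posterior precision = 1/σ₀² + n/σ²; posterior mean is the precision-weighted average of μ₀ and x̄.
Σxᵢ = 2887.77 + 3029.34 + 2187.61 = 8104.72, so n·x̄ = 8104.72.
σ₀² = 227.97² = 51970.3209, σ² = 369.21² = 136316.0241; σ² + n·σ₀² = 136316.0241 + 3·51970.3209 = 292226.9868.
Posterior mean = (μ₀/σ₀² + n·x̄/σ²)/(1/σ₀² + n/σ²) = (σ²·μ₀ + σ₀²·n·x̄)/(σ² + n·σ₀²) = (136316.0241·2560.54 + 51970.3209·8104.72)/292226.9868 = 770247531.553662/292226.9868 = 2635.7851.

2635.7851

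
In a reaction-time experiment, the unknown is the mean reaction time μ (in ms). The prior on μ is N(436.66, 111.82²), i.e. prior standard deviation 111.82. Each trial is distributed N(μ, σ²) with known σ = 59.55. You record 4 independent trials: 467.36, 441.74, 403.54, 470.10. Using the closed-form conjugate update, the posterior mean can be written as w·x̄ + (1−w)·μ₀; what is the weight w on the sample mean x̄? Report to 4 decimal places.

For Normal data with known variance σ², a Normal(μ₀, σ₀²) prior on μ is conjugate. Posterior precision = 1/σ₀² + n/σ²; posterior mean is the precision-weighted average of μ₀ and x̄.
σ₀² = 111.82² = 12503.7124, σ² = 59.55² = 3546.2025. Prior precision 1/σ₀² = 1/12503.7124; data precision n/σ² = 4/3546.2025.
w = (n/σ²)/(1/σ₀² + n/σ²) = n·σ₀²/(σ² + n·σ₀²) = 4·12503.7124/(3546.2025 + 4·12503.7124) = 50014.8496/53561.0521 = 0.9338.

0.9338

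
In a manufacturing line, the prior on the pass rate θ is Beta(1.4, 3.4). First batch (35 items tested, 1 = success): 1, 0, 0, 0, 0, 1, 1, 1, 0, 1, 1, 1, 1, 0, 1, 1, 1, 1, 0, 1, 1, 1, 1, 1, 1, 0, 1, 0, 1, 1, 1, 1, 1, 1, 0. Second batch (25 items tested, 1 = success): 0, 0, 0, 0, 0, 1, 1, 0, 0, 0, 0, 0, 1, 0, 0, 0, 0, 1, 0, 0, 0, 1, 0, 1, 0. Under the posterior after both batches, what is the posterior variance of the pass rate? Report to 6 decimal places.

The Beta prior is conjugate to a Binomial/Bernoulli likelihood; the update adds successes to α and failures to β.
After batch 1: Beta(1.4+25, 3.4+10) = Beta(26.4, 13.4).
After batch 2: Beta(26.4+6, 13.4+19) = Beta(32.4, 32.4).
Var = αβ/((α+β)²(α+β+1)) = 32.4·32.4/(64.8²·65.8) = 0.003799.

0.003799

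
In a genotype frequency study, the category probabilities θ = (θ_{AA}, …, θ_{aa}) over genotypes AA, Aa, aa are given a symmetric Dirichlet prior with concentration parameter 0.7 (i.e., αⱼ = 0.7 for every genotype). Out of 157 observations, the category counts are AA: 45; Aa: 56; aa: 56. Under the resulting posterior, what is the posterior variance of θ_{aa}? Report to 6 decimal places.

The Dirichlet prior is conjugate to the Multinomial likelihood: each posterior αⱼ = prior αⱼ + observed count nⱼ.
Posterior concentration: (45.7, 56.7, 56.7), total = 159.1.
Var[θ_j] = α_j(Σα−α_j)/((Σα)²(Σα+1)) = 56.7·102.4/(159.1²·160.1) = 0.001433.

0.001433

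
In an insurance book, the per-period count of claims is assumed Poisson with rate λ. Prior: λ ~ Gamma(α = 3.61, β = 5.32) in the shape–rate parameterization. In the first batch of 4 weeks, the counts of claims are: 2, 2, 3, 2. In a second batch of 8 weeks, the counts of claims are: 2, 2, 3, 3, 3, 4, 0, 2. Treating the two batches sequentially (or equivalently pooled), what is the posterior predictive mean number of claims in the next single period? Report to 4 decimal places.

1.8251

With a Gamma(shape α, rate β) prior, the Poisson likelihood is conjugate: the posterior is Gamma(α + ΣXᵢ, β + n).
Batch 1: sum of counts S = 9 over n = 4 weeks.
After batch 1: Gamma(α+S, β+n) = Gamma(3.61+9, 5.32+4) = Gamma(12.61, 9.32).
Batch 2: sum of counts S = 19 over n = 8 weeks.
After batch 2: Gamma(α+S, β+n) = Gamma(12.61+19, 9.32+8) = Gamma(31.61, 17.32).
The predictive distribution for one future period is NegBinom with mean α/β = 1.8251.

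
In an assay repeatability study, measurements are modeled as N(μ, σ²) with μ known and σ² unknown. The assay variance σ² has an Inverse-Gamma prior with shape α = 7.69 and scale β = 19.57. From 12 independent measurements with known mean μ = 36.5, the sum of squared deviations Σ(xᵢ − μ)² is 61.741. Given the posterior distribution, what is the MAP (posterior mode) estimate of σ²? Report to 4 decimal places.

With known mean μ and an Inverse-Gamma(α, β) prior on σ², the Normal likelihood is conjugate: posterior is Inv-Gamma(α + n/2, β + Σ(xᵢ−μ)²/2).
Posterior: Inv-Gamma(7.69 + 12/2, 19.57 + 61.741/2) = Inv-Gamma(13.69, 50.4405).
Mode = β/(α+1) = 50.4405/14.69 = 3.4337.

3.4337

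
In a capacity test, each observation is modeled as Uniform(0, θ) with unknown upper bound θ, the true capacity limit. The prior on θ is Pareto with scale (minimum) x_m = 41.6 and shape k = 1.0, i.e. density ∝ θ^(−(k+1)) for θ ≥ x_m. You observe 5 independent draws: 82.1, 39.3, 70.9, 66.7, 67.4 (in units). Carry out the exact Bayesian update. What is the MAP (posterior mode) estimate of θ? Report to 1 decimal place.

A Pareto(scale x_m, shape k) prior on the upper bound θ of Uniform(0, θ) is conjugate: posterior is Pareto(max(x_m, max xᵢ), k + n).
Sample maximum = 82.1; prior scale x_m = 41.6 → posterior scale = max = 82.1.
Posterior shape = 1.0 + 5 = 6.0.
The Pareto density is decreasing on [x_m, ∞), so the mode is x_m = 82.1.

82.1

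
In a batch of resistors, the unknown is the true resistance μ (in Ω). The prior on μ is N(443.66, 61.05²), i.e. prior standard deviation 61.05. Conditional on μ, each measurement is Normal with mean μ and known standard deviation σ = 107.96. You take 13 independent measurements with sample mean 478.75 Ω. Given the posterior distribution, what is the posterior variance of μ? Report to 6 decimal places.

722.714920

For Normal data with known variance σ², a Normal(μ₀, σ₀²) prior on μ is conjugate. Posterior precision = 1/σ₀² + n/σ²; posterior mean is the precision-weighted average of μ₀ and x̄.
σ₀² = 61.05² = 3727.1025, σ² = 107.96² = 11655.3616; σ² + n·σ₀² = 11655.3616 + 13·3727.1025 = 60107.6941.
Posterior precision = 1/σ₀² + n/σ² = 1/3727.1025 + 13/11655.3616 = (σ² + n·σ₀²)/(σ₀²σ²) = 60107.6941/(3727.1025·11655.3616); posterior variance σₙ² = σ₀²σ²/(σ² + n·σ₀²) = 3727.1025·11655.3616/60107.6941 = 722.714920.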